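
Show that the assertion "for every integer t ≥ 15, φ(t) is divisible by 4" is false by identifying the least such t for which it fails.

t = 18

A counterexample is any integer t ≥ 15 such that φ(t) is not divisible by 4; we check each in order.
For t = 15, 16, 17 the conclusion holds.
t = 18: φ(18) = 6; 6 mod 4 = 2.
Thus t = 18 disproves the claim, and no smaller t works.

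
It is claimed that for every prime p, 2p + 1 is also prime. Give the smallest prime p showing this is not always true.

We need the least prime p for which 2p + 1 is not prime.
p = 2: 2p + 1 = 5, prime.
p = 3: 2p + 1 = 7, prime.
p = 5: 2p + 1 = 11, prime.
p = 7: 2p + 1 = 15 = 3 × 5, not prime.

p = 7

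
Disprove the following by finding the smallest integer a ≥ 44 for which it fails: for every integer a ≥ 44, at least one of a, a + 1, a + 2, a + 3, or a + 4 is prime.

a = 48

A counterexample is any integer a ≥ 44 such that a, a + 1, a + 2, a + 3, a + 4 are all composite; we check each in order.
a = 44: 47 is prime.
a = 45: 47 is prime.
a = 46: 47 is prime.
a = 47: 47 is prime.
a = 48: 48 = 2 × 24; 49 = 7 × 7; 50 = 2 × 25; 51 = 3 × 17; 52 = 2 × 26 — all composite.
Hence a = 48 is a counterexample.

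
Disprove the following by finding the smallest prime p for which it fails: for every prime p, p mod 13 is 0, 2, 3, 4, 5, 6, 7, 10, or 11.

A counterexample is any prime p such that the claim fails; we check each in order.
For p = 2, 3, 5, 7, …, 37, 41, 43 the conclusion holds.
p = 47: 47 mod 13 = 8 — not in {0, 2, 3, 4, 5, 6, 7, 10, 11}.

p = 47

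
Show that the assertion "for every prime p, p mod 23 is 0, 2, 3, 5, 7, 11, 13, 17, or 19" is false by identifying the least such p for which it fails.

For p = 2, 3, 5, 7, 11, 13, 17, 19, 23 the conclusion holds.
p = 29: 29 mod 23 = 6 — not in {0, 2, 3, 5, 7, 11, 13, 17, 19}.
So p = 29 is the smallest counterexample.

p = 29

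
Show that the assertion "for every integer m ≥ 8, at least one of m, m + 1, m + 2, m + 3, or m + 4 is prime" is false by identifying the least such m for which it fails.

We need the least integer m ≥ 8 for which m, m + 1, m + 2, m + 3, m + 4 are all composite.
For m = 8, 9, 10, 11, …, 21, 22, 23 the conclusion holds.
m = 24: 24 = 2 × 12; 25 = 5 × 5; 26 = 2 × 13; 27 = 3 × 9; 28 = 2 × 14 — all composite.
So m = 24 is the smallest counterexample.

m = 24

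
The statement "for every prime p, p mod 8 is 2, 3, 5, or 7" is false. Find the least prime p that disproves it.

p = 17

Check each prime p in order until the claim fails.
The first 6 eligible values, up to p = 13, all satisfy the conclusion.
p = 17: 17 mod 8 = 1 — not in {2, 3, 5, 7}.
Hence p = 17 is a counterexample.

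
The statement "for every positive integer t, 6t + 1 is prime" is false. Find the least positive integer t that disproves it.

We need the least positive integer t for which 6t + 1 is not prime.
t = 1: 6t + 1 = 7, prime.
t = 2: 6t + 1 = 13, prime.
t = 3: 6t + 1 = 19, prime.
t = 4: 6t + 1 = 25 = 5 × 5, composite.

t = 4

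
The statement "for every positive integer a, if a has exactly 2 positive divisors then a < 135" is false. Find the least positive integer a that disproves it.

a = 137

For a = 2, 3, 5, 7, …, 113, 127, 131 the conclusion holds.
a = 137: τ(137) = 2; 137 ≥ 135.
Thus a = 137 disproves the claim, and no smaller a works.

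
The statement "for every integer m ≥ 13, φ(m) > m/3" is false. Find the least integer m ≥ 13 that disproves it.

m = 18

For m = 13, 14, 15, 16, 17 the conclusion holds.
m = 18: φ(18) = 6 and 18/3 = 6, so φ(18) ≤ 18/3.
Hence m = 18 is a counterexample.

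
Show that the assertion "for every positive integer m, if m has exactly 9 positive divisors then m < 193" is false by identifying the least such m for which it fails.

m = 196

Check each positive integer m in order until m has exactly 9 positive divisors but the claim fails.
For m = 36, 100 the conclusion holds.
m = 196: τ(196) = 9; 196 ≥ 193.
Thus m = 196 disproves the claim, and no smaller m works.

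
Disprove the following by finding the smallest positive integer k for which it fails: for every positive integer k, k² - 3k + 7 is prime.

k = 6

k = 1: k² - 3k + 7 = 5, prime.
k = 2: k² - 3k + 7 = 5, prime.
k = 3: k² - 3k + 7 = 7, prime.
k = 4: k² - 3k + 7 = 11, prime.
k = 5: k² - 3k + 7 = 17, prime.
k = 6: k² - 3k + 7 = 25 = 5 × 5, composite.
So k = 6 is the smallest counterexample.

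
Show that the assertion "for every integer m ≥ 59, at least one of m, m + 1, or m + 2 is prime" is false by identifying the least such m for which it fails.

m = 62

A counterexample is any integer m ≥ 59 such that m, m + 1, m + 2 are all composite; we check each in order.
m = 59: 59 is prime.
m = 60: 61 is prime.
m = 61: 61 is prime.
m = 62: 62 = 2 × 31; 63 = 3 × 21; 64 = 2 × 32 — all composite.
Hence m = 62 is a counterexample.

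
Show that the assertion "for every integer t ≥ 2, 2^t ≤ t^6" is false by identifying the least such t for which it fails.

For t = 2, 3, 4, 5, …, 27, 28, 29 the conclusion holds.
t = 30: 2^t = 1073741824 and t^6 = 729000000, so 1073741824 > 729000000.
Hence t = 30 is a counterexample.

t = 30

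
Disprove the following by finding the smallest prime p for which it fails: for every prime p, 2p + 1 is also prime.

We need the least prime p for which 2p + 1 is not prime.
For p = 2, 3, 5 the conclusion holds.
p = 7: 2p + 1 = 15 = 3 × 5, not prime.
So p = 7 is the smallest counterexample.

p = 7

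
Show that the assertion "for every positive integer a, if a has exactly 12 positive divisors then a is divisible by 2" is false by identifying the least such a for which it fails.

Check each positive integer a in order until a has exactly 12 positive divisors but a is not divisible by 2.
The first 24 eligible values, up to a = 308, all satisfy the conclusion.
a = 315: τ(315) = 12; 315 mod 2 = 1.
Thus a = 315 disproves the claim, and no smaller a works.

a = 315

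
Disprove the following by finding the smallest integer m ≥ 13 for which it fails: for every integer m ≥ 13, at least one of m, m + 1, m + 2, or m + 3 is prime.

m = 24

The first 11 eligible values, up to m = 23, all satisfy the conclusion.
m = 24: 24 = 2 × 12; 25 = 5 × 5; 26 = 2 × 13; 27 = 3 × 9 — all composite.
Hence m = 24 is a counterexample.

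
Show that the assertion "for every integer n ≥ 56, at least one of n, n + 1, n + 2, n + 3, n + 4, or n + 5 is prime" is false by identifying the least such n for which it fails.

We need the least integer n ≥ 56 for which n, n + 1, n + 2, n + 3, n + 4, n + 5 are all composite.
For n = 56, 57, 58, 59, …, 87, 88, 89 the conclusion holds.
n = 90: 90 = 2 × 45; 91 = 7 × 13; 92 = 2 × 46; 93 = 3 × 31; 94 = 2 × 47; 95 = 5 × 19 — all composite.
Hence n = 90 is a counterexample.

n = 90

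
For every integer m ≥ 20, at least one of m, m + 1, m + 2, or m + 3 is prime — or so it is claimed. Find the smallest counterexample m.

m = 24

A counterexample is any integer m ≥ 20 such that m, m + 1, m + 2, m + 3 are all composite; we check each in order.
The first 4 eligible values, up to m = 23, all satisfy the conclusion.
m = 24: 24 = 2 × 12; 25 = 5 × 5; 26 = 2 × 13; 27 = 3 × 9 — all composite.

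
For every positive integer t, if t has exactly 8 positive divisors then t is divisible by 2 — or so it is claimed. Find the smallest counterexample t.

For t = 24, 30, 40, 42, …, 88, 102, 104 the conclusion holds.
t = 105: τ(105) = 8; 105 mod 2 = 1.

t = 105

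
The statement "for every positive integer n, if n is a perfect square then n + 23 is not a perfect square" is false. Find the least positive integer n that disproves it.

n = 121

We need the least positive integer n for which n is a perfect square but n + 23 is a perfect square.
For n = 1, 4, 9, 16, 25, 36, 49, 64, 81, 100 the conclusion holds.
n = 121: 121 = 11² and 121 + 23 = 144 = 12².
So n = 121 is the smallest counterexample.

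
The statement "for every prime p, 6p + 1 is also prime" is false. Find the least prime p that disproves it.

p = 19

We need the least prime p for which 6p + 1 is not prime.
The first 7 eligible values, up to p = 17, all satisfy the conclusion.
p = 19: 6p + 1 = 115 = 5 × 23, not prime.
So p = 19 is the smallest counterexample.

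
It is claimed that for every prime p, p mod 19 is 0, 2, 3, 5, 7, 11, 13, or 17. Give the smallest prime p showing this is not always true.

We need the least prime p for which the claim fails.
p = 2: 2 mod 19 = 2.
p = 3: 3 mod 19 = 3.
p = 5: 5 mod 19 = 5.
p = 7: 7 mod 19 = 7.
p = 11: 11 mod 19 = 11.
p = 13: 13 mod 19 = 13.
p = 17: 17 mod 19 = 17.
p = 19: 19 mod 19 = 0.
p = 23: 23 mod 19 = 4 — not in {0, 2, 3, 5, 7, 11, 13, 17}.
So p = 23 is the smallest counterexample.

p = 23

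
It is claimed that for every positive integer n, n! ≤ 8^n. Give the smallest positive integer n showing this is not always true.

n = 20

Check each positive integer n in order until n! > 8^n.
The first 19 eligible values, up to n = 19, all satisfy the conclusion.
n = 20: n! = 2432902008176640000 and 8^n = 1152921504606846976, so 2432902008176640000 > 1152921504606846976.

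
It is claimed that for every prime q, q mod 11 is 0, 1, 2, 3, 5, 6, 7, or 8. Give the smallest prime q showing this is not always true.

q = 31

Check each prime q in order until the claim fails.
The first 10 eligible values, up to q = 29, all satisfy the conclusion.
q = 31: 31 mod 11 = 9 — not in {0, 1, 2, 3, 5, 6, 7, 8}.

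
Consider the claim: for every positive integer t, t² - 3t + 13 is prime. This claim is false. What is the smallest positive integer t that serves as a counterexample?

t = 12

For t = 1, 2, 3, 4, …, 9, 10, 11 the conclusion holds.
t = 12: t² - 3t + 13 = 121 = 11 × 11, composite.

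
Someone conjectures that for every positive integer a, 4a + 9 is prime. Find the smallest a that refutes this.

a = 1: 4a + 9 = 13, prime.
a = 2: 4a + 9 = 17, prime.
a = 3: 4a + 9 = 21 = 3 × 7, composite.
Thus a = 3 disproves the claim, and no smaller a works.

a = 3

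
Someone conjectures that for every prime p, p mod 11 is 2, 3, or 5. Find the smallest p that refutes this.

p = 7

A counterexample is any prime p such that the claim fails; we check each in order.
For p = 2, 3, 5 the conclusion holds.
p = 7: 7 mod 11 = 7 — not in {2, 3, 5}.
So p = 7 is the smallest counterexample.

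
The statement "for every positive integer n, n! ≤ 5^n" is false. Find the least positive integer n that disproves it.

Check each positive integer n in order until n! > 5^n.
For n = 1, 2, 3, 4, …, 9, 10, 11 the conclusion holds.
n = 12: n! = 479001600 and 5^n = 244140625, so 479001600 > 244140625.

n = 12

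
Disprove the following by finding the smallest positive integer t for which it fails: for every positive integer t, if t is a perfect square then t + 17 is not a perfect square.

t = 64

For t = 1, 4, 9, 16, 25, 36, 49 the conclusion holds.
t = 64: 64 = 8² and 64 + 17 = 81 = 9².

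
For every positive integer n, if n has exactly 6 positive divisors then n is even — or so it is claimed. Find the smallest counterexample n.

n = 45

n = 12: divisors of 12: 1, 2, 3, 4, 6, 12; 12 is even.
n = 18: divisors of 18: 1, 2, 3, 6, 9, 18; 18 is even.
n = 20: divisors of 20: 1, 2, 4, 5, 10, 20; 20 is even.
n = 28: divisors of 28: 1, 2, 4, 7, 14, 28; 28 is even.
n = 32: divisors of 32: 1, 2, 4, 8, 16, 32; 32 is even.
n = 44: divisors of 44: 1, 2, 4, 11, 22, 44; 44 is even.
n = 45: divisors of 45: 1, 3, 5, 9, 15, 45; 45 is odd.
So n = 45 is the smallest counterexample.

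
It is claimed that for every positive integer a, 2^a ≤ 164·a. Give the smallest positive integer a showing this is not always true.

a = 11

A counterexample is any positive integer a such that 2^a > 164·a; we check each in order.
The first 10 eligible values, up to a = 10, all satisfy the conclusion.
a = 11: 2^a = 2048 and 164·a = 1804, so 2048 > 1804.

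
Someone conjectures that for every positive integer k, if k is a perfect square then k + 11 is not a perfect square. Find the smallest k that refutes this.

k = 25

For k = 1, 4, 9, 16 the conclusion holds.
k = 25: 25 = 5² and 25 + 11 = 36 = 6².
Hence k = 25 is a counterexample.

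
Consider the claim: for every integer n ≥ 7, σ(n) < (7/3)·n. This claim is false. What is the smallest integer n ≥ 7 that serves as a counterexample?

n = 12

A counterexample is any integer n ≥ 7 such that the claim fails; we check each in order.
The first 5 eligible values, up to n = 11, all satisfy the conclusion.
n = 12: σ(12) = 28; 28 ≥ 28.
Hence n = 12 is a counterexample.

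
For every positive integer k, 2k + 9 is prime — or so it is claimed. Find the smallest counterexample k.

k = 3

We need the least positive integer k for which 2k + 9 is not prime.
k = 1: 2k + 9 = 11, prime.
k = 2: 2k + 9 = 13, prime.
k = 3: 2k + 9 = 15 = 3 × 5, composite.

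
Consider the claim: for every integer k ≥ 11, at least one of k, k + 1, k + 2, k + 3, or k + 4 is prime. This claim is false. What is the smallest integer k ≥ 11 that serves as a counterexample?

We need the least integer k ≥ 11 for which k, k + 1, k + 2, k + 3, k + 4 are all composite.
The first 13 eligible values, up to k = 23, all satisfy the conclusion.
k = 24: 24 = 2 × 12; 25 = 5 × 5; 26 = 2 × 13; 27 = 3 × 9; 28 = 2 × 14 — all composite.

k = 24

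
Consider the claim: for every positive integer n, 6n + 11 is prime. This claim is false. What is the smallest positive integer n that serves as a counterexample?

n = 4

For n = 1, 2, 3 the conclusion holds.
n = 4: 6n + 11 = 35 = 5 × 7, composite.
Thus n = 4 disproves the claim, and no smaller n works.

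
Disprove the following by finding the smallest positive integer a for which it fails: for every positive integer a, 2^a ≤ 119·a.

a = 11

For a = 1, 2, 3, 4, 5, 6, 7, 8, 9, 10 the conclusion holds.
a = 11: 2^a = 2048 and 119·a = 1309, so 2048 > 1309.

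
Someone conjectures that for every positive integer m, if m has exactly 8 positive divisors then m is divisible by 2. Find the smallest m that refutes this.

m = 105

For m = 24, 30, 40, 42, …, 88, 102, 104 the conclusion holds.
m = 105: τ(105) = 8; 105 mod 2 = 1.
Thus m = 105 disproves the claim, and no smaller m works.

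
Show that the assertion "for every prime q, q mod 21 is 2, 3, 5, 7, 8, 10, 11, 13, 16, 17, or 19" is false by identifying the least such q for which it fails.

q = 41

For q = 2, 3, 5, 7, …, 29, 31, 37 the conclusion holds.
q = 41: 41 mod 21 = 20 — not in {2, 3, 5, 7, 8, 10, 11, 13, 16, 17, 19}.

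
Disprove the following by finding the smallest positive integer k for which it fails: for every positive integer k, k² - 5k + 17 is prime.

k = 13

The first 12 eligible values, up to k = 12, all satisfy the conclusion.
k = 13: k² - 5k + 17 = 121 = 11 × 11, composite.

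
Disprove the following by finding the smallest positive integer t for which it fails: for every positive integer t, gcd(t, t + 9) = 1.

A counterexample is any positive integer t such that gcd(t, t + 9) > 1; we check each in order.
t = 1: gcd(1, 10) = 1.
t = 2: gcd(2, 11) = 1.
t = 3: gcd(3, 12) = 3.

t = 3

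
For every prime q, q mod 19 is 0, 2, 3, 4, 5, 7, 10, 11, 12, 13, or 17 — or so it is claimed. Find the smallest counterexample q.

Check each prime q in order until the claim fails.
For q = 2, 3, 5, 7, …, 23, 29, 31 the conclusion holds.
q = 37: 37 mod 19 = 18 — not in {0, 2, 3, 4, 5, 7, 10, 11, 12, 13, 17}.
So q = 37 is the smallest counterexample.

q = 37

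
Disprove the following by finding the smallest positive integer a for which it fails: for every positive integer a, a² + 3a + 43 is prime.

We need the least positive integer a for which a² + 3a + 43 is not prime.
For a = 1, 2, 3, 4, …, 36, 37, 38 the conclusion holds.
a = 39: a² + 3a + 43 = 1681 = 41 × 41, composite.

a = 39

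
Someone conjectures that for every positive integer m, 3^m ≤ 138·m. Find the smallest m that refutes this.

m = 7

We need the least positive integer m for which 3^m > 138·m.
The first 6 eligible values, up to m = 6, all satisfy the conclusion.
m = 7: 3^m = 2187 and 138·m = 966, so 2187 > 966.
So m = 7 is the smallest counterexample.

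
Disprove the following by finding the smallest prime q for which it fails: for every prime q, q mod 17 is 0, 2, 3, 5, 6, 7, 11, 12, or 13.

q = 31

For q = 2, 3, 5, 7, 11, 13, 17, 19, 23, 29 the conclusion holds.
q = 31: 31 mod 17 = 14 — not in {0, 2, 3, 5, 6, 7, 11, 12, 13}.
Hence q = 31 is a counterexample.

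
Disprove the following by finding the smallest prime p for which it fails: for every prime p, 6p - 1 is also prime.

Check each prime p in order until 6p - 1 is not prime.
p = 2: 6p - 1 = 11, prime.
p = 3: 6p - 1 = 17, prime.
p = 5: 6p - 1 = 29, prime.
p = 7: 6p - 1 = 41, prime.
p = 11: 6p - 1 = 65 = 5 × 13, not prime.
Thus p = 11 disproves the claim, and no smaller p works.

p = 11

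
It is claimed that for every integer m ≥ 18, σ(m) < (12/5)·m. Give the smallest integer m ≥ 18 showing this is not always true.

For m = 18, 19, 20, 21, 22, 23 the conclusion holds.
m = 24: σ(24) = 60; 60 ≥ 288/5.
Thus m = 24 disproves the claim, and no smaller m works.

m = 24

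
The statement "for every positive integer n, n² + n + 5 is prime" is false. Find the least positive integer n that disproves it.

n = 4

n = 1: n² + n + 5 = 7, prime.
n = 2: n² + n + 5 = 11, prime.
n = 3: n² + n + 5 = 17, prime.
n = 4: n² + n + 5 = 25 = 5 × 5, composite.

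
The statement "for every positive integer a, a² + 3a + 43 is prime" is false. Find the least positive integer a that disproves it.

A counterexample is any positive integer a such that a² + 3a + 43 is not prime; we check each in order.
For a = 1, 2, 3, 4, …, 36, 37, 38 the conclusion holds.
a = 39: a² + 3a + 43 = 1681 = 41 × 41, composite.

a = 39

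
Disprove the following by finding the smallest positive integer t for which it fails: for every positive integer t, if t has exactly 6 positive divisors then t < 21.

t = 28

A counterexample is any positive integer t such that t has exactly 6 positive divisors but the claim fails; we check each in order.
For t = 12, 18, 20 the conclusion holds.
t = 28: τ(28) = 6; 28 ≥ 21.
So t = 28 is the smallest counterexample.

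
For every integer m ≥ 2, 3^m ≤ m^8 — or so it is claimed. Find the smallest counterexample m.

A counterexample is any integer m ≥ 2 such that 3^m > m^8; we check each in order.
The first 21 eligible values, up to m = 22, all satisfy the conclusion.
m = 23: 3^m = 94143178827 and m^8 = 78310985281, so 94143178827 > 78310985281.
So m = 23 is the smallest counterexample.

m = 23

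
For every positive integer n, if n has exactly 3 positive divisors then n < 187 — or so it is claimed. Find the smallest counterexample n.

A counterexample is any positive integer n such that n has exactly 3 positive divisors but the claim fails; we check each in order.
For n = 4, 9, 25, 49, 121, 169 the conclusion holds.
n = 289: τ(289) = 3; 289 ≥ 187.
So n = 289 is the smallest counterexample.

n = 289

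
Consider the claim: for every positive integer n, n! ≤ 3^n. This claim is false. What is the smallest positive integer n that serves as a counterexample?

n = 7

The first 6 eligible values, up to n = 6, all satisfy the conclusion.
n = 7: n! = 5040 and 3^n = 2187, so 5040 > 2187.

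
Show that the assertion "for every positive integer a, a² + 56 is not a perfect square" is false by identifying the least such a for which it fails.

The first 4 eligible values, up to a = 4, all satisfy the conclusion.
a = 5: 5² + 56 = 81 = 9², a perfect square.
Hence a = 5 is a counterexample.

a = 5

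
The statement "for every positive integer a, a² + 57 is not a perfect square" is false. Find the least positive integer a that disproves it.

a = 8

A counterexample is any positive integer a such that a² + 57 is a perfect square; we check each in order.
For a = 1, 2, 3, 4, 5, 6, 7 the conclusion holds.
a = 8: 8² + 57 = 121 = 11², a perfect square.
So a = 8 is the smallest counterexample.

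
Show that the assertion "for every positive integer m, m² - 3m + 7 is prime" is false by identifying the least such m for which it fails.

Check each positive integer m in order until m² - 3m + 7 is not prime.
The first 5 eligible values, up to m = 5, all satisfy the conclusion.
m = 6: m² - 3m + 7 = 25 = 5 × 5, composite.
So m = 6 is the smallest counterexample.

m = 6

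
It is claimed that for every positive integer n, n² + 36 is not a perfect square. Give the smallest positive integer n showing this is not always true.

n = 8

Check each positive integer n in order until n² + 36 is a perfect square.
For n = 1, 2, 3, 4, 5, 6, 7 the conclusion holds.
n = 8: 8² + 36 = 100 = 10², a perfect square.
Thus n = 8 disproves the claim, and no smaller n works.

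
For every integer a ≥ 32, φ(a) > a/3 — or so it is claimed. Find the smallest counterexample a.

a = 36

The first 4 eligible values, up to a = 35, all satisfy the conclusion.
a = 36: φ(36) = 12 and 36/3 = 12, so φ(36) ≤ 36/3.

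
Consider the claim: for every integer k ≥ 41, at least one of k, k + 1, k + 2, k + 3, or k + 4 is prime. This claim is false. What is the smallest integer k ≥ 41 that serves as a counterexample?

The first 7 eligible values, up to k = 47, all satisfy the conclusion.
k = 48: 48 = 2 × 24; 49 = 7 × 7; 50 = 2 × 25; 51 = 3 × 17; 52 = 2 × 26 — all composite.

k = 48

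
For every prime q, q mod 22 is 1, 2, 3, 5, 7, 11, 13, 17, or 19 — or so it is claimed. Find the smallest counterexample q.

q = 31

A counterexample is any prime q such that the claim fails; we check each in order.
For q = 2, 3, 5, 7, 11, 13, 17, 19, 23, 29 the conclusion holds.
q = 31: 31 mod 22 = 9 — not in {1, 2, 3, 5, 7, 11, 13, 17, 19}.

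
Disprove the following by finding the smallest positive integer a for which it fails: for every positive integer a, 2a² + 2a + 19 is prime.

We need the least positive integer a for which 2a² + 2a + 19 is not prime.
The first 17 eligible values, up to a = 17, all satisfy the conclusion.
a = 18: 2a² + 2a + 19 = 703 = 19 × 37, composite.

a = 18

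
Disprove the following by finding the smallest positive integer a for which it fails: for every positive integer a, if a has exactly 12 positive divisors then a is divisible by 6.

For a = 60, 72, 84, 90, 96, 108, 126, 132 the conclusion holds.
a = 140: τ(140) = 12; 140 mod 6 = 2.
Thus a = 140 disproves the claim, and no smaller a works.

a = 140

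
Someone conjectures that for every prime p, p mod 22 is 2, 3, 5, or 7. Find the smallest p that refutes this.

Check each prime p in order until the claim fails.
p = 2: 2 mod 22 = 2.
p = 3: 3 mod 22 = 3.
p = 5: 5 mod 22 = 5.
p = 7: 7 mod 22 = 7.
p = 11: 11 mod 22 = 11 — not in {2, 3, 5, 7}.

p = 11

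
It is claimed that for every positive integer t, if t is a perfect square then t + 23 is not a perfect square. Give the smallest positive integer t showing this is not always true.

t = 121

We need the least positive integer t for which t is a perfect square but t + 23 is a perfect square.
For t = 1, 4, 9, 16, 25, 36, 49, 64, 81, 100 the conclusion holds.
t = 121: 121 = 11² and 121 + 23 = 144 = 12².
Hence t = 121 is a counterexample.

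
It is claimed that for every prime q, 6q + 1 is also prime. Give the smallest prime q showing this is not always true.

q = 19

A counterexample is any prime q such that 6q + 1 is not prime; we check each in order.
For q = 2, 3, 5, 7, 11, 13, 17 the conclusion holds.
q = 19: 6q + 1 = 115 = 5 × 23, not prime.
So q = 19 is the smallest counterexample.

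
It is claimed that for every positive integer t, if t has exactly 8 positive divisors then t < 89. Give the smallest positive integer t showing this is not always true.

t = 102

We need the least positive integer t for which t has exactly 8 positive divisors but the claim fails.
The first 10 eligible values, up to t = 88, all satisfy the conclusion.
t = 102: τ(102) = 8; 102 ≥ 89.
Thus t = 102 disproves the claim, and no smaller t works.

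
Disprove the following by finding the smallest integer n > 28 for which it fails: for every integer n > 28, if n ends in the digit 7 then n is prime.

n = 57

Check each integer n > 28 in order until n ends in the digit 7 but n is not prime.
For n = 37, 47 the conclusion holds.
n = 57: 57 ends in 7; 57 = 3 × 19, composite.
Hence n = 57 is a counterexample.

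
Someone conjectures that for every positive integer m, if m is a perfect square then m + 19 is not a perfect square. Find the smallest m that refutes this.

The first 8 eligible values, up to m = 64, all satisfy the conclusion.
m = 81: 81 = 9² and 81 + 19 = 100 = 10².

m = 81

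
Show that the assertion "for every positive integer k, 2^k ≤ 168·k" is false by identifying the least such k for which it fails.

k = 11

We need the least positive integer k for which 2^k > 168·k.
The first 10 eligible values, up to k = 10, all satisfy the conclusion.
k = 11: 2^k = 2048 and 168·k = 1848, so 2048 > 1848.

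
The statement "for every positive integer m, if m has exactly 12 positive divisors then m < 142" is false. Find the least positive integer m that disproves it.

For m = 60, 72, 84, 90, 96, 108, 126, 132, 140 the conclusion holds.
m = 150: τ(150) = 12; 150 ≥ 142.
Hence m = 150 is a counterexample.

m = 150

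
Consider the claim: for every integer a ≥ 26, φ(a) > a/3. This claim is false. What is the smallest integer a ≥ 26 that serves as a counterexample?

a = 30

A counterexample is any integer a ≥ 26 such that the claim fails; we check each in order.
The first 4 eligible values, up to a = 29, all satisfy the conclusion.
a = 30: φ(30) = 8 and 30/3 = 10, so φ(30) ≤ 30/3.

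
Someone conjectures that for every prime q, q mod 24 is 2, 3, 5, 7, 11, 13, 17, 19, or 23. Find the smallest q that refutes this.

The first 20 eligible values, up to q = 71, all satisfy the conclusion.
q = 73: 73 mod 24 = 1 — not in {2, 3, 5, 7, 11, 13, 17, 19, 23}.

q = 73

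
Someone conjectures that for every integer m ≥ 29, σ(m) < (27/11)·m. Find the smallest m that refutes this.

We need the least integer m ≥ 29 for which the claim fails.
For m = 29, 30, 31, 32, 33, 34, 35 the conclusion holds.
m = 36: σ(36) = 91; 91 ≥ 972/11.
So m = 36 is the smallest counterexample.

m = 36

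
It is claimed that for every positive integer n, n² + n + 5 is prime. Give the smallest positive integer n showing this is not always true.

For n = 1, 2, 3 the conclusion holds.
n = 4: n² + n + 5 = 25 = 5 × 5, composite.
Hence n = 4 is a counterexample.

n = 4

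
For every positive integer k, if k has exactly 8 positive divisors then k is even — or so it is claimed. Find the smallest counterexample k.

We need the least positive integer k for which k has exactly 8 positive divisors but k is odd.
For k = 24, 30, 40, 42, …, 88, 102, 104 the conclusion holds.
k = 105: divisors of 105: 1, 3, 5, 7, 15, 21, 35, 105; 105 is odd.

k = 105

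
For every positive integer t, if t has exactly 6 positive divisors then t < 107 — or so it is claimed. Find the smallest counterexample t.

t = 116

We need the least positive integer t for which t has exactly 6 positive divisors but the claim fails.
The first 16 eligible values, up to t = 99, all satisfy the conclusion.
t = 116: τ(116) = 6; 116 ≥ 107.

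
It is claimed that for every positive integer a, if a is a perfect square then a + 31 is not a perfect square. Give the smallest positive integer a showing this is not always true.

a = 225

For a = 1, 4, 9, 16, …, 144, 169, 196 the conclusion holds.
a = 225: 225 = 15² and 225 + 31 = 256 = 16².
So a = 225 is the smallest counterexample.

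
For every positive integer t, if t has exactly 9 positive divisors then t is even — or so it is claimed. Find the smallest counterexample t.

We need the least positive integer t for which t has exactly 9 positive divisors but t is odd.
t = 36: divisors of 36: 9 divisors; 36 is even.
t = 100: divisors of 100: 9 divisors; 100 is even.
t = 196: divisors of 196: 9 divisors; 196 is even.
t = 225: divisors of 225: 9 divisors; 225 is odd.
Thus t = 225 disproves the claim, and no smaller t works.

t = 225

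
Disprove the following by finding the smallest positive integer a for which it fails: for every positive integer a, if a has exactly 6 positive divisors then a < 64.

a = 68

For a = 12, 18, 20, 28, 32, 44, 45, 50, 52, 63 the conclusion holds.
a = 68: τ(68) = 6; 68 ≥ 64.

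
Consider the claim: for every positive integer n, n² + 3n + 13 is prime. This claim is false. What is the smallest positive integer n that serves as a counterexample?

A counterexample is any positive integer n such that n² + 3n + 13 is not prime; we check each in order.
For n = 1, 2, 3, 4, 5, 6, 7, 8 the conclusion holds.
n = 9: n² + 3n + 13 = 121 = 11 × 11, composite.

n = 9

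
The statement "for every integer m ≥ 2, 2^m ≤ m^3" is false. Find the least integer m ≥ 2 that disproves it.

m = 10

We need the least integer m ≥ 2 for which 2^m > m^3.
m = 2: 2^m = 4 and m^3 = 8, so 4 ≤ 8.
m = 3: 2^m = 8 and m^3 = 27, so 8 ≤ 27.
m = 4: 2^m = 16 and m^3 = 64, so 16 ≤ 64.
m = 5: 2^m = 32 and m^3 = 125, so 32 ≤ 125.
m = 6: 2^m = 64 and m^3 = 216, so 64 ≤ 216.
m = 7: 2^m = 128 and m^3 = 343, so 128 ≤ 343.
m = 8: 2^m = 256 and m^3 = 512, so 256 ≤ 512.
m = 9: 2^m = 512 and m^3 = 729, so 512 ≤ 729.
m = 10: 2^m = 1024 and m^3 = 1000, so 1024 > 1000.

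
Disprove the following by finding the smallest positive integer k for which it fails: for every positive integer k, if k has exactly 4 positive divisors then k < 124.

A counterexample is any positive integer k such that k has exactly 4 positive divisors but the claim fails; we check each in order.
For k = 6, 8, 10, 14, …, 119, 122, 123 the conclusion holds.
k = 125: τ(125) = 4; 125 ≥ 124.

k = 125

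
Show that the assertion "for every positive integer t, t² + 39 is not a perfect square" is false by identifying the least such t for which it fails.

A counterexample is any positive integer t such that t² + 39 is a perfect square; we check each in order.
The first 4 eligible values, up to t = 4, all satisfy the conclusion.
t = 5: 5² + 39 = 64 = 8², a perfect square.

t = 5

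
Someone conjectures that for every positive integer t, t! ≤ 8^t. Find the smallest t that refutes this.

t = 20

Check each positive integer t in order until t! > 8^t.
For t = 1, 2, 3, 4, …, 17, 18, 19 the conclusion holds.
t = 20: t! = 2432902008176640000 and 8^t = 1152921504606846976, so 2432902008176640000 > 1152921504606846976.
Hence t = 20 is a counterexample.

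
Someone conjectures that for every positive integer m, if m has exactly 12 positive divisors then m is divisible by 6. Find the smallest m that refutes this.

For m = 60, 72, 84, 90, 96, 108, 126, 132 the conclusion holds.
m = 140: τ(140) = 12; 140 mod 6 = 2.
Thus m = 140 disproves the claim, and no smaller m works.

m = 140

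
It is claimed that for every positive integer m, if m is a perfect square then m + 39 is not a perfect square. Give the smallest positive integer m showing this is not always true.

Check each positive integer m in order until m is a perfect square but m + 39 is a perfect square.
m = 1: 1 + 39 = 40, not a perfect square.
m = 4: 4 + 39 = 43, not a perfect square.
m = 9: 9 + 39 = 48, not a perfect square.
m = 16: 16 + 39 = 55, not a perfect square.
m = 25: 25 = 5² and 25 + 39 = 64 = 8².

m = 25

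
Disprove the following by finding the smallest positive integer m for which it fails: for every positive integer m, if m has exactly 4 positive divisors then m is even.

m = 15

A counterexample is any positive integer m such that m has exactly 4 positive divisors but m is odd; we check each in order.
For m = 6, 8, 10, 14 the conclusion holds.
m = 15: divisors of 15: 1, 3, 5, 15; 15 is odd.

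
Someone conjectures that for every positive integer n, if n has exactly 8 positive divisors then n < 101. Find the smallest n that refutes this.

n = 102

We need the least positive integer n for which n has exactly 8 positive divisors but the claim fails.
For n = 24, 30, 40, 42, 54, 56, 66, 70, 78, 88 the conclusion holds.
n = 102: τ(102) = 8; 102 ≥ 101.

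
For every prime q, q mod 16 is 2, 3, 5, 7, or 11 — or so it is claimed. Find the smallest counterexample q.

Check each prime q in order until the claim fails.
The first 5 eligible values, up to q = 11, all satisfy the conclusion.
q = 13: 13 mod 16 = 13 — not in {2, 3, 5, 7, 11}.

q = 13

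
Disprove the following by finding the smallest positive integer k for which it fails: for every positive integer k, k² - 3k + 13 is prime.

We need the least positive integer k for which k² - 3k + 13 is not prime.
The first 11 eligible values, up to k = 11, all satisfy the conclusion.
k = 12: k² - 3k + 13 = 121 = 11 × 11, composite.

k = 12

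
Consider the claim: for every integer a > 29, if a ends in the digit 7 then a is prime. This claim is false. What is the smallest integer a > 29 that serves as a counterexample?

a = 57

A counterexample is any integer a > 29 such that a ends in the digit 7 but a is not prime; we check each in order.
For a = 37, 47 the conclusion holds.
a = 57: 57 ends in 7; 57 = 3 × 19, composite.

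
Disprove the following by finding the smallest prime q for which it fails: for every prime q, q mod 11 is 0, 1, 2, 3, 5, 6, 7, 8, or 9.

q = 37

The first 11 eligible values, up to q = 31, all satisfy the conclusion.
q = 37: 37 mod 11 = 4 — not in {0, 1, 2, 3, 5, 6, 7, 8, 9}.
Thus q = 37 disproves the claim, and no smaller q works.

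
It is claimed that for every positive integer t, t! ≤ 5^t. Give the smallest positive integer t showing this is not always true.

Check each positive integer t in order until t! > 5^t.
For t = 1, 2, 3, 4, …, 9, 10, 11 the conclusion holds.
t = 12: t! = 479001600 and 5^t = 244140625, so 479001600 > 244140625.
Thus t = 12 disproves the claim, and no smaller t works.

t = 12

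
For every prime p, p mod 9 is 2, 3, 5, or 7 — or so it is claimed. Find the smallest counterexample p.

p = 13

The first 5 eligible values, up to p = 11, all satisfy the conclusion.
p = 13: 13 mod 9 = 4 — not in {2, 3, 5, 7}.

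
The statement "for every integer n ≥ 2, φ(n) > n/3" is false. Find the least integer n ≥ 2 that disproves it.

n = 6

Check each integer n ≥ 2 in order until the claim fails.
n = 2: φ(2) = 1 and 2/3 = 2/3, so φ(2) > 2/3.
n = 3: φ(3) = 2 and 3/3 = 1, so φ(3) > 3/3.
n = 4: φ(4) = 2 and 4/3 = 4/3, so φ(4) > 4/3.
n = 5: φ(5) = 4 and 5/3 = 5/3, so φ(5) > 5/3.
n = 6: φ(6) = 2 and 6/3 = 2, so φ(6) ≤ 6/3.
Thus n = 6 disproves the claim, and no smaller n works.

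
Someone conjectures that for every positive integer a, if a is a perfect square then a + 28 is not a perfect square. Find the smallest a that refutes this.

A counterexample is any positive integer a such that a is a perfect square but a + 28 is a perfect square; we check each in order.
The first 5 eligible values, up to a = 25, all satisfy the conclusion.
a = 36: 36 = 6² and 36 + 28 = 64 = 8².
Thus a = 36 disproves the claim, and no smaller a works.

a = 36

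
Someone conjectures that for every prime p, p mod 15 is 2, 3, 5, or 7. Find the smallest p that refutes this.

We need the least prime p for which the claim fails.
p = 2: 2 mod 15 = 2.
p = 3: 3 mod 15 = 3.
p = 5: 5 mod 15 = 5.
p = 7: 7 mod 15 = 7.
p = 11: 11 mod 15 = 11 — not in {2, 3, 5, 7}.
Hence p = 11 is a counterexample.

p = 11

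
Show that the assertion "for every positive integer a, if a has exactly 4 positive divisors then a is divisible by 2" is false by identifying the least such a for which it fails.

We need the least positive integer a for which a has exactly 4 positive divisors but a is not divisible by 2.
The first 4 eligible values, up to a = 14, all satisfy the conclusion.
a = 15: τ(15) = 4; 15 mod 2 = 1.
Thus a = 15 disproves the claim, and no smaller a works.

a = 15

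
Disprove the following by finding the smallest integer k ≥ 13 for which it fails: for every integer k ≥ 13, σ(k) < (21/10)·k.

For k = 13, 14, 15, 16, 17 the conclusion holds.
k = 18: σ(18) = 39; 39 ≥ 189/5.

k = 18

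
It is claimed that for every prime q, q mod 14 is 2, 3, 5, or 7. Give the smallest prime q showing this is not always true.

For q = 2, 3, 5, 7 the conclusion holds.
q = 11: 11 mod 14 = 11 — not in {2, 3, 5, 7}.
Thus q = 11 disproves the claim, and no smaller q works.

q = 11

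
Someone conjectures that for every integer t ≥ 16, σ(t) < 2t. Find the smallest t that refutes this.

t = 18

A counterexample is any integer t ≥ 16 such that the claim fails; we check each in order.
t = 16: σ(16) = 31; 31 < 32.
t = 17: σ(17) = 18; 18 < 34.
t = 18: σ(18) = 39; 39 ≥ 36.
Thus t = 18 disproves the claim, and no smaller t works.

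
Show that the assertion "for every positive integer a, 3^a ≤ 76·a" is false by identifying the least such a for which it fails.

A counterexample is any positive integer a such that 3^a > 76·a; we check each in order.
a = 1: 3^a = 3 and 76·a = 76, so 3 ≤ 76.
a = 2: 3^a = 9 and 76·a = 152, so 9 ≤ 152.
a = 3: 3^a = 27 and 76·a = 228, so 27 ≤ 228.
a = 4: 3^a = 81 and 76·a = 304, so 81 ≤ 304.
a = 5: 3^a = 243 and 76·a = 380, so 243 ≤ 380.
a = 6: 3^a = 729 and 76·a = 456, so 729 > 456.

a = 6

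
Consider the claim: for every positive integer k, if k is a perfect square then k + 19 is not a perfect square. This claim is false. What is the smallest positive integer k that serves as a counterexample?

k = 81

For k = 1, 4, 9, 16, 25, 36, 49, 64 the conclusion holds.
k = 81: 81 = 9² and 81 + 19 = 100 = 10².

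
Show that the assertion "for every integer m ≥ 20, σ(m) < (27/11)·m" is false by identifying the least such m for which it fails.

The first 4 eligible values, up to m = 23, all satisfy the conclusion.
m = 24: σ(24) = 60; 60 ≥ 648/11.
So m = 24 is the smallest counterexample.

m = 24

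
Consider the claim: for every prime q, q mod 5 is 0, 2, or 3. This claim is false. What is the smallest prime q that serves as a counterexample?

Check each prime q in order until the claim fails.
q = 2: 2 mod 5 = 2.
q = 3: 3 mod 5 = 3.
q = 5: 5 mod 5 = 0.
q = 7: 7 mod 5 = 2.
q = 11: 11 mod 5 = 1 — not in {0, 2, 3}.

q = 11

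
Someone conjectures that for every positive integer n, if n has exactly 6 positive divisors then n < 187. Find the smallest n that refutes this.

A counterexample is any positive integer n such that n has exactly 6 positive divisors but the claim fails; we check each in order.
For n = 12, 18, 20, 28, …, 171, 172, 175 the conclusion holds.
n = 188: τ(188) = 6; 188 ≥ 187.

n = 188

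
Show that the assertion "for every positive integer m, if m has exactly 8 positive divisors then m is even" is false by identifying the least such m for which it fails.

For m = 24, 30, 40, 42, …, 88, 102, 104 the conclusion holds.
m = 105: divisors of 105: 1, 3, 5, 7, 15, 21, 35, 105; 105 is odd.

m = 105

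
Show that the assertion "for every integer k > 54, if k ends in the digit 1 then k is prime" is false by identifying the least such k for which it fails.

For k = 61, 71 the conclusion holds.
k = 81: 81 ends in 1; 81 = 3 × 27, composite.
Thus k = 81 disproves the claim, and no smaller k works.

k = 81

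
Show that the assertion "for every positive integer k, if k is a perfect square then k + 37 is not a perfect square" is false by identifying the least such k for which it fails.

k = 324

For k = 1, 4, 9, 16, …, 225, 256, 289 the conclusion holds.
k = 324: 324 = 18² and 324 + 37 = 361 = 19².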